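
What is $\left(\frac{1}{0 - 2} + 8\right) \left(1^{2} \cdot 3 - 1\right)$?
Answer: $15$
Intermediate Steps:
$\left(\frac{1}{0 - 2} + 8\right) \left(1^{2} \cdot 3 - 1\right) = \left(\frac{1}{-2} + 8\right) \left(1 \cdot 3 - 1\right) = \left(- \frac{1}{2} + 8\right) \left(3 - 1\right) = \frac{15}{2} \cdot 2 = 15$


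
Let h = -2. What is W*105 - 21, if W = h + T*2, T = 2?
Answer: 189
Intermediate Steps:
W = 2 (W = -2 + 2*2 = -2 + 4 = 2)
W*105 - 21 = 2*105 - 21 = 210 - 21 = 189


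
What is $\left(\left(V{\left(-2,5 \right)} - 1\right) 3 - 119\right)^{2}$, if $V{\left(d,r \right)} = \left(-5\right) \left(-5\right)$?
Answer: $2209$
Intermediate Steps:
$V{\left(d,r \right)} = 25$
$\left(\left(V{\left(-2,5 \right)} - 1\right) 3 - 119\right)^{2} = \left(\left(25 - 1\right) 3 - 119\right)^{2} = \left(24 \cdot 3 - 119\right)^{2} = \left(72 - 119\right)^{2} = \left(-47\right)^{2} = 2209$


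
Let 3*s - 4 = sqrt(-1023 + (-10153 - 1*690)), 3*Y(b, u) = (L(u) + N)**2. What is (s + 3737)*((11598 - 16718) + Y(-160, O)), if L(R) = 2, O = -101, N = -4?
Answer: -172217540/9 - 15356*I*sqrt(11866)/9 ≈ -1.9135e+7 - 1.8586e+5*I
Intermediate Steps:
Y(b, u) = 4/3 (Y(b, u) = (2 - 4)**2/3 = (1/3)*(-2)**2 = (1/3)*4 = 4/3)
s = 4/3 + I*sqrt(11866)/3 (s = 4/3 + sqrt(-1023 + (-10153 - 1*690))/3 = 4/3 + sqrt(-1023 + (-10153 - 690))/3 = 4/3 + sqrt(-1023 - 10843)/3 = 4/3 + sqrt(-11866)/3 = 4/3 + (I*sqrt(11866))/3 = 4/3 + I*sqrt(11866)/3 ≈ 1.3333 + 36.31*I)
(s + 3737)*((11598 - 16718) + Y(-160, O)) = ((4/3 + I*sqrt(11866)/3) + 3737)*((11598 - 16718) + 4/3) = (11215/3 + I*sqrt(11866)/3)*(-5120 + 4/3) = (11215/3 + I*sqrt(11866)/3)*(-15356/3) = -172217540/9 - 15356*I*sqrt(11866)/9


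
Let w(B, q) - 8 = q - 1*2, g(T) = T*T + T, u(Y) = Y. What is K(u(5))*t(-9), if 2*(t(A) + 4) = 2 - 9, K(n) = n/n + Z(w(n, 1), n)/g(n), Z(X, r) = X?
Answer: -37/4 ≈ -9.2500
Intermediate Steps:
g(T) = T + T² (g(T) = T² + T = T + T²)
w(B, q) = 6 + q (w(B, q) = 8 + (q - 1*2) = 8 + (q - 2) = 8 + (-2 + q) = 6 + q)
K(n) = 1 + 7/(n*(1 + n)) (K(n) = n/n + (6 + 1)/((n*(1 + n))) = 1 + 7*(1/(n*(1 + n))) = 1 + 7/(n*(1 + n)))
t(A) = -15/2 (t(A) = -4 + (2 - 9)/2 = -4 + (½)*(-7) = -4 - 7/2 = -15/2)
K(u(5))*t(-9) = ((7 + 5*(1 + 5))/(5*(1 + 5)))*(-15/2) = ((⅕)*(7 + 5*6)/6)*(-15/2) = ((⅕)*(⅙)*(7 + 30))*(-15/2) = ((⅕)*(⅙)*37)*(-15/2) = (37/30)*(-15/2) = -37/4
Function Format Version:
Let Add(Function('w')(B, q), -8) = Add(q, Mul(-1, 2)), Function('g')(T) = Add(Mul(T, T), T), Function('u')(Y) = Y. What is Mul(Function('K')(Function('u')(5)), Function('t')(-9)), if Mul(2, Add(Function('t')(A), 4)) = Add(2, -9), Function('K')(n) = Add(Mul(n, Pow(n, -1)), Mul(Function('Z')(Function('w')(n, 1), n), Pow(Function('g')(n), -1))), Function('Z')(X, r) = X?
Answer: Rational(-37, 4) ≈ -9.2500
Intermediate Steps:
Function('g')(T) = Add(T, Pow(T, 2)) (Function('g')(T) = Add(Pow(T, 2), T) = Add(T, Pow(T, 2)))
Function('w')(B, q) = Add(6, q) (Function('w')(B, q) = Add(8, Add(q, Mul(-1, 2))) = Add(8, Add(q, -2)) = Add(8, Add(-2, q)) = Add(6, q))
Function('K')(n) = Add(1, Mul(7, Pow(n, -1), Pow(Add(1, n), -1))) (Function('K')(n) = Add(Mul(n, Pow(n, -1)), Mul(Add(6, 1), Pow(Mul(n, Add(1, n)), -1))) = Add(1, Mul(7, Mul(Pow(n, -1), Pow(Add(1, n), -1)))) = Add(1, Mul(7, Pow(n, -1), Pow(Add(1, n), -1))))
Function('t')(A) = Rational(-15, 2) (Function('t')(A) = Add(-4, Mul(Rational(1, 2), Add(2, -9))) = Add(-4, Mul(Rational(1, 2), -7)) = Add(-4, Rational(-7, 2)) = Rational(-15, 2))
Mul(Function('K')(Function('u')(5)), Function('t')(-9)) = Mul(Mul(Pow(5, -1), Pow(Add(1, 5), -1), Add(7, Mul(5, Add(1, 5)))), Rational(-15, 2)) = Mul(Mul(Rational(1, 5), Pow(6, -1), Add(7, Mul(5, 6))), Rational(-15, 2)) = Mul(Mul(Rational(1, 5), Rational(1, 6), Add(7, 30)), Rational(-15, 2)) = Mul(Mul(Rational(1, 5), Rational(1, 6), 37), Rational(-15, 2)) = Mul(Rational(37, 30), Rational(-15, 2)) = Rational(-37, 4)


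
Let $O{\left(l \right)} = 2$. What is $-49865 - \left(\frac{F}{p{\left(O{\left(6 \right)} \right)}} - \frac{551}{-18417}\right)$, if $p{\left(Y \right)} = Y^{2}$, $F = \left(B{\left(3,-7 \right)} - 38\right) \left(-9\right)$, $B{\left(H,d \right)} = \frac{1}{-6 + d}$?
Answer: $- \frac{47836989047}{957684} \approx -49951.0$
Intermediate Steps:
$F = \frac{4455}{13}$ ($F = \left(\frac{1}{-6 - 7} - 38\right) \left(-9\right) = \left(\frac{1}{-13} - 38\right) \left(-9\right) = \left(- \frac{1}{13} - 38\right) \left(-9\right) = \left(- \frac{495}{13}\right) \left(-9\right) = \frac{4455}{13} \approx 342.69$)
$-49865 - \left(\frac{F}{p{\left(O{\left(6 \right)} \right)}} - \frac{551}{-18417}\right) = -49865 - \left(\frac{4455}{13 \cdot 2^{2}} - \frac{551}{-18417}\right) = -49865 - \left(\frac{4455}{13 \cdot 4} - - \frac{551}{18417}\right) = -49865 - \left(\frac{4455}{13} \cdot \frac{1}{4} + \frac{551}{18417}\right) = -49865 - \left(\frac{4455}{52} + \frac{551}{18417}\right) = -49865 - \frac{82076387}{957684} = - \frac{47836989047}{957684}$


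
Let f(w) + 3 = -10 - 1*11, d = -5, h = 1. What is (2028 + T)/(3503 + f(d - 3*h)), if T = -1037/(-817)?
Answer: 1657913/2842343 ≈ 0.58329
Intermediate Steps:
T = 1037/817 (T = -1037*(-1/817) = 1037/817 ≈ 1.2693)
f(w) = -24 (f(w) = -3 + (-10 - 1*11) = -3 + (-10 - 11) = -3 - 21 = -24)
(2028 + T)/(3503 + f(d - 3*h)) = (2028 + 1037/817)/(3503 - 24) = (1657913/817)/3479 = (1657913/817)*(1/3479) = 1657913/2842343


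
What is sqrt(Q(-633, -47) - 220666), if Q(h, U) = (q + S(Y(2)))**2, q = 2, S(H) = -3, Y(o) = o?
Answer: I*sqrt(220665) ≈ 469.75*I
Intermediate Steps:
Q(h, U) = 1 (Q(h, U) = (2 - 3)**2 = (-1)**2 = 1)
sqrt(Q(-633, -47) - 220666) = sqrt(1 - 220666) = sqrt(-220665) = I*sqrt(220665)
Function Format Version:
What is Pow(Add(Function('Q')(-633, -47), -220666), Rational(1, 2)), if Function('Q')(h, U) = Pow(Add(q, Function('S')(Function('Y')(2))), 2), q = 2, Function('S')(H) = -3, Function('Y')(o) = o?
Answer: Mul(I, Pow(220665, Rational(1, 2))) ≈ Mul(469.75, I)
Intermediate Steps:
Function('Q')(h, U) = 1 (Function('Q')(h, U) = Pow(Add(2, -3), 2) = Pow(-1, 2) = 1)
Pow(Add(Function('Q')(-633, -47), -220666), Rational(1, 2)) = Pow(Add(1, -220666), Rational(1, 2)) = Pow(-220665, Rational(1, 2)) = Mul(I, Pow(220665, Rational(1, 2)))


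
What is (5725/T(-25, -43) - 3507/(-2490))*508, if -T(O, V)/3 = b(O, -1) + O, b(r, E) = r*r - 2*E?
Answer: -335348072/374745 ≈ -894.87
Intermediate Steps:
b(r, E) = r² - 2*E
T(O, V) = -6 - 3*O - 3*O² (T(O, V) = -3*((O² - 2*(-1)) + O) = -3*((O² + 2) + O) = -3*((2 + O²) + O) = -3*(2 + O + O²) = -6 - 3*O - 3*O²)
(5725/T(-25, -43) - 3507/(-2490))*508 = (5725/(-6 - 3*(-25) - 3*(-25)²) - 3507/(-2490))*508 = (5725/(-6 + 75 - 3*625) - 3507*(-1/2490))*508 = (5725/(-6 + 75 - 1875) + 1169/830)*508 = (5725/(-1806) + 1169/830)*508 = (5725*(-1/1806) + 1169/830)*508 = (-5725/1806 + 1169/830)*508 = -660134/374745*508 = -335348072/374745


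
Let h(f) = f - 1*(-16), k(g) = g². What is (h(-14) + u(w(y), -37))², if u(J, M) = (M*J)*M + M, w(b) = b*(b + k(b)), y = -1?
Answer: 1225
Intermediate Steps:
h(f) = 16 + f (h(f) = f + 16 = 16 + f)
w(b) = b*(b + b²)
u(J, M) = M + J*M² (u(J, M) = (J*M)*M + M = J*M² + M = M + J*M²)
(h(-14) + u(w(y), -37))² = ((16 - 14) - 37*(1 + ((-1)²*(1 - 1))*(-37)))² = (2 - 37*(1 + (1*0)*(-37)))² = (2 - 37*(1 + 0*(-37)))² = (2 - 37*(1 + 0))² = (2 - 37*1)² = (2 - 37)² = (-35)² = 1225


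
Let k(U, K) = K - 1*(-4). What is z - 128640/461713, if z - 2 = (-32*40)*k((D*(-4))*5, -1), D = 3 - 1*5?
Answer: -1772183134/461713 ≈ -3838.3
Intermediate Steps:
D = -2 (D = 3 - 5 = -2)
k(U, K) = 4 + K (k(U, K) = K + 4 = 4 + K)
z = -3838 (z = 2 + (-32*40)*(4 - 1) = 2 - 1280*3 = 2 - 3840 = -3838)
z - 128640/461713 = -3838 - 128640/461713 = -1772183134/461713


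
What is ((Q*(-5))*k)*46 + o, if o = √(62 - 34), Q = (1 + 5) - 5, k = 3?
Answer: -690 + 2*√7 ≈ -684.71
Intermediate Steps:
Q = 1 (Q = 6 - 5 = 1)
o = 2*√7 (o = √28 = 2*√7 ≈ 5.2915)
((Q*(-5))*k)*46 + o = ((1*(-5))*3)*46 + 2*√7 = -5*3*46 + 2*√7 = -15*46 + 2*√7 = -690 + 2*√7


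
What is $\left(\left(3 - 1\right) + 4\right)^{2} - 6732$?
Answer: $-6696$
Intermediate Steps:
$\left(\left(3 - 1\right) + 4\right)^{2} - 6732 = \left(2 + 4\right)^{2} - 6732 = 6^{2} - 6732 = 36 - 6732 = -6696$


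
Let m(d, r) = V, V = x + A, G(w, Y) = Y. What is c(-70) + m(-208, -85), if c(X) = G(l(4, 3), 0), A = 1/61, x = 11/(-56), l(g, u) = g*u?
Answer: -615/3416 ≈ -0.18004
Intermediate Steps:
x = -11/56 (x = 11*(-1/56) = -11/56 ≈ -0.19643)
A = 1/61 ≈ 0.016393
V = -615/3416 (V = -11/56 + 1/61 = -615/3416 ≈ -0.18004)
m(d, r) = -615/3416
c(X) = 0
c(-70) + m(-208, -85) = 0 - 615/3416 = -615/3416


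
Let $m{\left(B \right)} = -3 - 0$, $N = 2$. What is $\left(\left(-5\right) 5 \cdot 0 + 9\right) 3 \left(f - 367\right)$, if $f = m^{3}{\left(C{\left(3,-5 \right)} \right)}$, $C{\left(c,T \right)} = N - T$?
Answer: $-10638$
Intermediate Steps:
$C{\left(c,T \right)} = 2 - T$
$m{\left(B \right)} = -3$ ($m{\left(B \right)} = -3 + 0 = -3$)
$f = -27$ ($f = \left(-3\right)^{3} = -27$)
$\left(\left(-5\right) 5 \cdot 0 + 9\right) 3 \left(f - 367\right) = \left(\left(-5\right) 5 \cdot 0 + 9\right) 3 \left(-27 - 367\right) = \left(\left(-25\right) 0 + 9\right) 3 \left(-394\right) = \left(0 + 9\right) 3 \left(-394\right) = 9 \cdot 3 \left(-394\right) = 27 \left(-394\right) = -10638$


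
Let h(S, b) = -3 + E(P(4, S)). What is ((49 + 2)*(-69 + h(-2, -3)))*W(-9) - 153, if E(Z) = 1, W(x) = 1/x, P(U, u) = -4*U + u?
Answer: 748/3 ≈ 249.33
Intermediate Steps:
P(U, u) = u - 4*U
h(S, b) = -2 (h(S, b) = -3 + 1 = -2)
((49 + 2)*(-69 + h(-2, -3)))*W(-9) - 153 = ((49 + 2)*(-69 - 2))/(-9) - 153 = (51*(-71))*(-⅑) - 153 = -3621*(-⅑) - 153 = 1207/3 - 153 = 748/3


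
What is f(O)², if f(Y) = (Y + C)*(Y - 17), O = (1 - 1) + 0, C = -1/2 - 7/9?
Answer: 152881/324 ≈ 471.85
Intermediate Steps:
C = -23/18 (C = -1*½ - 7*⅑ = -½ - 7/9 = -23/18 ≈ -1.2778)
O = 0 (O = 0 + 0 = 0)
f(Y) = (-17 + Y)*(-23/18 + Y) (f(Y) = (Y - 23/18)*(Y - 17) = (-23/18 + Y)*(-17 + Y) = (-17 + Y)*(-23/18 + Y))
f(O)² = (391/18 + 0² - 329/18*0)² = (391/18 + 0 + 0)² = (391/18)² = 152881/324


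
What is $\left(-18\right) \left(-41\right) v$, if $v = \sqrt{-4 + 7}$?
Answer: $738 \sqrt{3} \approx 1278.3$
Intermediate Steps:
$v = \sqrt{3} \approx 1.732$
$\left(-18\right) \left(-41\right) v = \left(-18\right) \left(-41\right) \sqrt{3} = 738 \sqrt{3}$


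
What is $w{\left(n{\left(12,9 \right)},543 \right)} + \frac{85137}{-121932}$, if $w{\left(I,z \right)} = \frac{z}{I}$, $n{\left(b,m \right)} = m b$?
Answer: $\frac{87985}{20322} \approx 4.3295$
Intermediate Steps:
$n{\left(b,m \right)} = b m$
$w{\left(n{\left(12,9 \right)},543 \right)} + \frac{85137}{-121932} = \frac{543}{12 \cdot 9} + \frac{85137}{-121932} = \frac{543}{108} + 85137 \left(- \frac{1}{121932}\right) = 543 \cdot \frac{1}{108} - \frac{28379}{40644} = \frac{181}{36} - \frac{28379}{40644} = \frac{87985}{20322}$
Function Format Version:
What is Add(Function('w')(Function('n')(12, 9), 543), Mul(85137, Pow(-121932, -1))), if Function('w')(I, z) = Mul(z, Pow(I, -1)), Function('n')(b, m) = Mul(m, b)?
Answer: Rational(87985, 20322) ≈ 4.3295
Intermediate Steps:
Function('n')(b, m) = Mul(b, m)
Add(Function('w')(Function('n')(12, 9), 543), Mul(85137, Pow(-121932, -1))) = Add(Mul(543, Pow(Mul(12, 9), -1)), Mul(85137, Pow(-121932, -1))) = Add(Mul(543, Pow(108, -1)), Mul(85137, Rational(-1, 121932))) = Add(Mul(543, Rational(1, 108)), Rational(-28379, 40644)) = Add(Rational(181, 36), Rational(-28379, 40644)) = Rational(87985, 20322)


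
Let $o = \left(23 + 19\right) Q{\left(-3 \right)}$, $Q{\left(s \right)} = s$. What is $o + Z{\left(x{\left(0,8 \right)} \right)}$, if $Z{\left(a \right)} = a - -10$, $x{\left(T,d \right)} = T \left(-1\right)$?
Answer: $-116$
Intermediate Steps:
$x{\left(T,d \right)} = - T$
$Z{\left(a \right)} = 10 + a$ ($Z{\left(a \right)} = a + 10 = 10 + a$)
$o = -126$ ($o = \left(23 + 19\right) \left(-3\right) = 42 \left(-3\right) = -126$)
$o + Z{\left(x{\left(0,8 \right)} \right)} = -126 + \left(10 - 0\right) = -126 + \left(10 + 0\right) = -126 + 10 = -116$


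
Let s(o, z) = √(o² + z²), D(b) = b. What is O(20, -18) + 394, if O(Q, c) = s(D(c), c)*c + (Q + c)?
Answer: 396 - 324*√2 ≈ -62.205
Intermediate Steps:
O(Q, c) = Q + c + c*√2*√(c²) (O(Q, c) = √(c² + c²)*c + (Q + c) = √(2*c²)*c + (Q + c) = (√2*√(c²))*c + (Q + c) = c*√2*√(c²) + (Q + c) = Q + c + c*√2*√(c²))
O(20, -18) + 394 = (20 - 18 - 18*√2*√((-18)²)) + 394 = (20 - 18 - 18*√2*√324) + 394 = (20 - 18 - 18*√2*18) + 394 = (20 - 18 - 324*√2) + 394 = (2 - 324*√2) + 394 = 396 - 324*√2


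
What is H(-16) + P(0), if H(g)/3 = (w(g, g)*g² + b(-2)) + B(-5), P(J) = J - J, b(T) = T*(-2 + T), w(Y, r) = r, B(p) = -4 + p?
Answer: -12291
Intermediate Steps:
P(J) = 0
H(g) = -3 + 3*g³ (H(g) = 3*((g*g² - 2*(-2 - 2)) + (-4 - 5)) = 3*((g³ - 2*(-4)) - 9) = 3*((g³ + 8) - 9) = 3*((8 + g³) - 9) = 3*(-1 + g³) = -3 + 3*g³)
H(-16) + P(0) = (-3 + 3*(-16)³) + 0 = (-3 + 3*(-4096)) + 0 = (-3 - 12288) + 0 = -12291 + 0 = -12291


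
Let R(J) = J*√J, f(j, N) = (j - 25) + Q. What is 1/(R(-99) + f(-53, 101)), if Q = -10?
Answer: I/(11*(-8*I + 27*√11)) ≈ -8.9976e-5 + 0.0010072*I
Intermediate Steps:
f(j, N) = -35 + j (f(j, N) = (j - 25) - 10 = (-25 + j) - 10 = -35 + j)
R(J) = J^(3/2)
1/(R(-99) + f(-53, 101)) = 1/((-99)^(3/2) + (-35 - 53)) = 1/(-297*I*√11 - 88) = 1/(-88 - 297*I*√11)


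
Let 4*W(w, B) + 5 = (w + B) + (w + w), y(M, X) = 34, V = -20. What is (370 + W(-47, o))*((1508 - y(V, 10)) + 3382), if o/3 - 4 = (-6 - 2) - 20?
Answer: 1532068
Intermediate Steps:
o = -72 (o = 12 + 3*((-6 - 2) - 20) = 12 + 3*(-8 - 20) = 12 + 3*(-28) = 12 - 84 = -72)
W(w, B) = -5/4 + B/4 + 3*w/4 (W(w, B) = -5/4 + ((w + B) + (w + w))/4 = -5/4 + ((B + w) + 2*w)/4 = -5/4 + (B + 3*w)/4 = -5/4 + (B/4 + 3*w/4) = -5/4 + B/4 + 3*w/4)
(370 + W(-47, o))*((1508 - y(V, 10)) + 3382) = (370 + (-5/4 + (1/4)*(-72) + (3/4)*(-47)))*((1508 - 1*34) + 3382) = (370 + (-5/4 - 18 - 141/4))*((1508 - 34) + 3382) = (370 - 109/2)*(1474 + 3382) = (631/2)*4856 = 1532068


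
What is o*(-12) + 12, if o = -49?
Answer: 600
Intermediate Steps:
o*(-12) + 12 = -49*(-12) + 12 = 588 + 12 = 600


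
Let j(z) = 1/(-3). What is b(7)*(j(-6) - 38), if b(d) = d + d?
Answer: -1610/3 ≈ -536.67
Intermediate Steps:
b(d) = 2*d
j(z) = -⅓
b(7)*(j(-6) - 38) = (2*7)*(-⅓ - 38) = 14*(-115/3) = -1610/3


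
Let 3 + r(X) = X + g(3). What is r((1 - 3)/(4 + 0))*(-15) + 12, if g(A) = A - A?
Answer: 129/2 ≈ 64.500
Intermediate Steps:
g(A) = 0
r(X) = -3 + X (r(X) = -3 + (X + 0) = -3 + X)
r((1 - 3)/(4 + 0))*(-15) + 12 = (-3 + (1 - 3)/(4 + 0))*(-15) + 12 = (-3 - 2/4)*(-15) + 12 = (-3 - 2*¼)*(-15) + 12 = (-3 - ½)*(-15) + 12 = -7/2*(-15) + 12 = 105/2 + 12 = 129/2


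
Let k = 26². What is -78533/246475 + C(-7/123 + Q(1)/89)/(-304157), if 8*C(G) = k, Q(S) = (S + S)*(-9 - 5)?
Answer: -47814377637/149934193150 ≈ -0.31890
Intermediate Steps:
k = 676
Q(S) = -28*S (Q(S) = (2*S)*(-14) = -28*S)
C(G) = 169/2 (C(G) = (⅛)*676 = 169/2)
-78533/246475 + C(-7/123 + Q(1)/89)/(-304157) = -78533/246475 + (169/2)/(-304157) = -78533*1/246475 + (169/2)*(-1/304157) = -78533/246475 - 169/608314 = -47814377637/149934193150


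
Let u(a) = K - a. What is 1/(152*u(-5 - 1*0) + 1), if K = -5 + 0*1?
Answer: 1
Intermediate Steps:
K = -5 (K = -5 + 0 = -5)
u(a) = -5 - a
1/(152*u(-5 - 1*0) + 1) = 1/(152*(-5 - (-5 - 1*0)) + 1) = 1/(152*(-5 - (-5 + 0)) + 1) = 1/(152*(-5 - 1*(-5)) + 1) = 1/(152*(-5 + 5) + 1) = 1/(152*0 + 1) = 1/(0 + 1) = 1/1 = 1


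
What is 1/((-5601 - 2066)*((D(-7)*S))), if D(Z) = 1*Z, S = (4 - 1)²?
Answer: 1/483021 ≈ 2.0703e-6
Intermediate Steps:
S = 9 (S = 3² = 9)
D(Z) = Z
1/((-5601 - 2066)*((D(-7)*S))) = 1/((-5601 - 2066)*((-7*9))) = 1/(-7667*(-63)) = -1/7667*(-1/63) = 1/483021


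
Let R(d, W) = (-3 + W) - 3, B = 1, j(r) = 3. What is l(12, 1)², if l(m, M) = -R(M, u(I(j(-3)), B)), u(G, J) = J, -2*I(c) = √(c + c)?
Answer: 25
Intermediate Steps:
I(c) = -√2*√c/2 (I(c) = -√(c + c)/2 = -√2*√c/2)
R(d, W) = -6 + W
l(m, M) = 5 (l(m, M) = -(-6 + 1) = -1*(-5) = 5)
l(12, 1)² = 5² = 25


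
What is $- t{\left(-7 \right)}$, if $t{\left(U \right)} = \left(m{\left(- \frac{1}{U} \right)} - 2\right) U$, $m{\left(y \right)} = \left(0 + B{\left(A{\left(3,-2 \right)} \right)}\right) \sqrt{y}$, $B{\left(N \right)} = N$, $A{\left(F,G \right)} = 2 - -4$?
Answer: $-14 + 6 \sqrt{7} \approx 1.8745$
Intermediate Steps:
$A{\left(F,G \right)} = 6$ ($A{\left(F,G \right)} = 2 + 4 = 6$)
$m{\left(y \right)} = 6 \sqrt{y}$ ($m{\left(y \right)} = \left(0 + 6\right) \sqrt{y} = 6 \sqrt{y}$)
$t{\left(U \right)} = U \left(-2 + 6 \sqrt{- \frac{1}{U}}\right)$ ($t{\left(U \right)} = \left(6 \sqrt{- \frac{1}{U}} - 2\right) U = \left(-2 + 6 \sqrt{- \frac{1}{U}}\right) U = U \left(-2 + 6 \sqrt{- \frac{1}{U}}\right)$)
$- t{\left(-7 \right)} = - 2 \left(-7\right) \left(-1 + 3 \sqrt{- \frac{1}{-7}}\right) = - 2 \left(-7\right) \left(-1 + 3 \sqrt{\left(-1\right) \left(- \frac{1}{7}\right)}\right) = - 2 \left(-7\right) \left(-1 + \frac{3}{\sqrt{7}}\right) = - 2 \left(-7\right) \left(-1 + 3 \frac{\sqrt{7}}{7}\right) = - 2 \left(-7\right) \left(-1 + \frac{3 \sqrt{7}}{7}\right) = - (14 - 6 \sqrt{7}) = -14 + 6 \sqrt{7}$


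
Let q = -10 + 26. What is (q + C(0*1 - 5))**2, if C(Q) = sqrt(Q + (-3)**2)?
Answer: 324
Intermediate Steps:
C(Q) = sqrt(9 + Q) (C(Q) = sqrt(Q + 9) = sqrt(9 + Q))
q = 16
(q + C(0*1 - 5))**2 = (16 + sqrt(9 + (0*1 - 5)))**2 = (16 + sqrt(9 + (0 - 5)))**2 = (16 + sqrt(9 - 5))**2 = (16 + sqrt(4))**2 = (16 + 2)**2 = 18**2 = 324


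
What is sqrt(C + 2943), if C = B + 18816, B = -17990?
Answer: sqrt(3769) ≈ 61.392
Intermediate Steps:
C = 826 (C = -17990 + 18816 = 826)
sqrt(C + 2943) = sqrt(826 + 2943) = sqrt(3769)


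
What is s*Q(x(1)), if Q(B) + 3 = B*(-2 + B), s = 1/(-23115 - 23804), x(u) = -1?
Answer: 0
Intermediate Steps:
s = -1/46919 (s = 1/(-46919) = -1/46919 ≈ -2.1313e-5)
Q(B) = -3 + B*(-2 + B)
s*Q(x(1)) = -(-3 + (-1)² - 2*(-1))/46919 = -(-3 + 1 + 2)/46919 = -1/46919*0 = 0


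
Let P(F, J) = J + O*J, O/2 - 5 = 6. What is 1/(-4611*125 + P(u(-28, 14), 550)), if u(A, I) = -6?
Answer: -1/563725 ≈ -1.7739e-6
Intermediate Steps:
O = 22 (O = 10 + 2*6 = 10 + 12 = 22)
P(F, J) = 23*J (P(F, J) = J + 22*J = 23*J)
1/(-4611*125 + P(u(-28, 14), 550)) = 1/(-4611*125 + 23*550) = 1/(-576375 + 12650) = 1/(-563725) = -1/563725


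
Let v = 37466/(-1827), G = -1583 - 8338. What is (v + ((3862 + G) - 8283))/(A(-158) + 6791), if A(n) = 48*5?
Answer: -26240300/12845637 ≈ -2.0427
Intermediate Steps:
A(n) = 240
G = -9921
v = -37466/1827 (v = 37466*(-1/1827) = -37466/1827 ≈ -20.507)
(v + ((3862 + G) - 8283))/(A(-158) + 6791) = (-37466/1827 + ((3862 - 9921) - 8283))/(240 + 6791) = (-37466/1827 + (-6059 - 8283))/7031 = (-37466/1827 - 14342)*(1/7031) = -26240300/1827*1/7031 = -26240300/12845637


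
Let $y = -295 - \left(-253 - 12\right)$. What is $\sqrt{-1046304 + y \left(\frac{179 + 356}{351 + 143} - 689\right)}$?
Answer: $\frac{3 i \sqrt{6952765209}}{247} \approx 1012.8 i$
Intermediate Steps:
$y = -30$ ($y = -295 - -265 = -295 + 265 = -30$)
$\sqrt{-1046304 + y \left(\frac{179 + 356}{351 + 143} - 689\right)} = \sqrt{-1046304 - 30 \left(\frac{179 + 356}{351 + 143} - 689\right)} = \sqrt{-1046304 - 30 \left(\frac{535}{494} - 689\right)} = \sqrt{-1046304 - - \frac{5097465}{247}} = \sqrt{-1046304 + \frac{5097465}{247}} = \sqrt{- \frac{253339623}{247}} = \frac{3 i \sqrt{6952765209}}{247}$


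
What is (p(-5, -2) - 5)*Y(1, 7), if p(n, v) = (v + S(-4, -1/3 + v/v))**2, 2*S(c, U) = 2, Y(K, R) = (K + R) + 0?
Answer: -32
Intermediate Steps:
Y(K, R) = K + R
S(c, U) = 1 (S(c, U) = (1/2)*2 = 1)
p(n, v) = (1 + v)**2 (p(n, v) = (v + 1)**2 = (1 + v)**2)
(p(-5, -2) - 5)*Y(1, 7) = ((1 - 2)**2 - 5)*(1 + 7) = ((-1)**2 - 5)*8 = (1 - 5)*8 = -4*8 = -32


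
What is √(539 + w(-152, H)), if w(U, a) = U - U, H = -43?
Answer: 7*√11 ≈ 23.216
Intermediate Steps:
w(U, a) = 0
√(539 + w(-152, H)) = √(539 + 0) = √539 = 7*√11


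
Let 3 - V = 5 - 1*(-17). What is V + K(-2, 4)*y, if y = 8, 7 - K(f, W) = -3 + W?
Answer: 29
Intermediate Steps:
K(f, W) = 10 - W (K(f, W) = 7 - (-3 + W) = 7 + (3 - W) = 10 - W)
V = -19 (V = 3 - (5 - 1*(-17)) = 3 - (5 + 17) = 3 - 1*22 = 3 - 22 = -19)
V + K(-2, 4)*y = -19 + (10 - 1*4)*8 = -19 + (10 - 4)*8 = -19 + 6*8 = -19 + 48 = 29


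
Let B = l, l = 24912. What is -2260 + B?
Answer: 22652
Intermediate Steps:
B = 24912
-2260 + B = -2260 + 24912 = 22652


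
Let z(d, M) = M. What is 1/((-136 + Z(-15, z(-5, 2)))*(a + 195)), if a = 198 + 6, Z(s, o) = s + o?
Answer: -1/59451 ≈ -1.6821e-5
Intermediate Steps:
Z(s, o) = o + s
a = 204
1/((-136 + Z(-15, z(-5, 2)))*(a + 195)) = 1/((-136 + (2 - 15))*(204 + 195)) = 1/((-136 - 13)*399) = 1/(-149*399) = 1/(-59451) = -1/59451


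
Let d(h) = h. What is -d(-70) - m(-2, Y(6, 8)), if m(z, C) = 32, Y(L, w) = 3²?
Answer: 38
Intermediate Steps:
Y(L, w) = 9
-d(-70) - m(-2, Y(6, 8)) = -1*(-70) - 1*32 = 70 - 32 = 38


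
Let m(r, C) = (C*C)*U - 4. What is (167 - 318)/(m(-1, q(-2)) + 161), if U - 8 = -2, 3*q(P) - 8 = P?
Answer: -151/181 ≈ -0.83425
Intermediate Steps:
q(P) = 8/3 + P/3
U = 6 (U = 8 - 2 = 6)
m(r, C) = -4 + 6*C**2 (m(r, C) = (C*C)*6 - 4 = C**2*6 - 4 = 6*C**2 - 4 = -4 + 6*C**2)
(167 - 318)/(m(-1, q(-2)) + 161) = (167 - 318)/((-4 + 6*(8/3 + (1/3)*(-2))**2) + 161) = -151/((-4 + 6*(8/3 - 2/3)**2) + 161) = -151/((-4 + 6*2**2) + 161) = -151/((-4 + 6*4) + 161) = -151/((-4 + 24) + 161) = -151/(20 + 161) = -151/181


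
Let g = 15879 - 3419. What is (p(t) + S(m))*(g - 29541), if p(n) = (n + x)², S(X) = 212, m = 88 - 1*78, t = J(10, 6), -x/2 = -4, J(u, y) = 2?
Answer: -5329272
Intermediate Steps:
x = 8 (x = -2*(-4) = 8)
t = 2
m = 10 (m = 88 - 78 = 10)
g = 12460
p(n) = (8 + n)² (p(n) = (n + 8)² = (8 + n)²)
(p(t) + S(m))*(g - 29541) = ((8 + 2)² + 212)*(12460 - 29541) = (10² + 212)*(-17081) = (100 + 212)*(-17081) = 312*(-17081) = -5329272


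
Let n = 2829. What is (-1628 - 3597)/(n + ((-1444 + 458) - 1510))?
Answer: -5225/333 ≈ -15.691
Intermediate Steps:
(-1628 - 3597)/(n + ((-1444 + 458) - 1510)) = (-1628 - 3597)/(2829 + ((-1444 + 458) - 1510)) = -5225/(2829 + (-986 - 1510)) = -5225/(2829 - 2496) = -5225/333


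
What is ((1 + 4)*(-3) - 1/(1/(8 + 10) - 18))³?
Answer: -112468757283/33698267 ≈ -3337.5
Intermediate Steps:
((1 + 4)*(-3) - 1/(1/(8 + 10) - 18))³ = (5*(-3) - 1/(1/18 - 18))³ = (-15 - 1/(1/18 - 18))³ = (-15 - 1/(-323/18))³ = (-15 - 1*(-18/323))³ = (-15 + 18/323)³ = (-4827/323)³ = -112468757283/33698267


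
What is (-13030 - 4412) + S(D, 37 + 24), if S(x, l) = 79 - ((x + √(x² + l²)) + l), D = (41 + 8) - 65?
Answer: -17408 - √3977 ≈ -17471.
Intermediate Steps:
D = -16 (D = 49 - 65 = -16)
S(x, l) = 79 - l - x - √(l² + x²) (S(x, l) = 79 - ((x + √(l² + x²)) + l) = 79 - (l + x + √(l² + x²)) = 79 + (-l - x - √(l² + x²)) = 79 - l - x - √(l² + x²))
(-13030 - 4412) + S(D, 37 + 24) = (-13030 - 4412) + (79 - (37 + 24) - 1*(-16) - √((37 + 24)² + (-16)²)) = -17442 + (79 - 1*61 + 16 - √(61² + 256)) = -17442 + (79 - 61 + 16 - √(3721 + 256)) = -17442 + (79 - 61 + 16 - √3977) = -17442 + (34 - √3977) = -17408 - √3977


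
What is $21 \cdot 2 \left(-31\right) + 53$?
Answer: $-1249$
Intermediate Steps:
$21 \cdot 2 \left(-31\right) + 53 = 42 \left(-31\right) + 53 = -1302 + 53 = -1249$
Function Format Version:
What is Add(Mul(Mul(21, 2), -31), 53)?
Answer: -1249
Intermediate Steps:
Add(Mul(Mul(21, 2), -31), 53) = Add(Mul(42, -31), 53) = Add(-1302, 53) = -1249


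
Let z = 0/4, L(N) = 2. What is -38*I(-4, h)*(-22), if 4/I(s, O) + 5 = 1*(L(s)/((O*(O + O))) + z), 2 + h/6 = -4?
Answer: -20736/31 ≈ -668.90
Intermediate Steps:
h = -36 (h = -12 + 6*(-4) = -12 - 24 = -36)
z = 0 (z = 0*(¼) = 0)
I(s, O) = 4/(-5 + O⁻²) (I(s, O) = 4/(-5 + 1*(2/((O*(O + O))) + 0)) = 4/(-5 + 1*(2/((O*(2*O))) + 0)) = 4/(-5 + 1*(2/((2*O²)) + 0)) = 4/(-5 + 1*(2*(1/(2*O²)) + 0)) = 4/(-5 + 1*(O⁻² + 0)) = 4/(-5 + 1/O²) = 4/(-5 + O⁻²))
-38*I(-4, h)*(-22) = -(-152)*(-36)²/(-1 + 5*(-36)²)*(-22) = -(-152)*1296/(-1 + 5*1296)*(-22) = -(-152)*1296/(-1 + 6480)*(-22) = -(-152)*1296/6479*(-22) = -38*(-5184/6479)*(-22) = (10368/341)*(-22) = -20736/31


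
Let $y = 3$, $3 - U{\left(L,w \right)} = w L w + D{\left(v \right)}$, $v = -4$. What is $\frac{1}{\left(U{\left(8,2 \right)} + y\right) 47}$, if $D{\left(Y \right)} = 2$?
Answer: $- \frac{1}{1316} \approx -0.00075988$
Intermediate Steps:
$U{\left(L,w \right)} = 1 - L w^{2}$ ($U{\left(L,w \right)} = 3 - \left(w L w + 2\right) = 3 - \left(L w w + 2\right) = 3 - \left(L w^{2} + 2\right) = 3 - \left(2 + L w^{2}\right) = 1 - L w^{2}$)
$\frac{1}{\left(U{\left(8,2 \right)} + y\right) 47} = \frac{1}{\left(\left(1 - 8 \cdot 2^{2}\right) + 3\right) 47} = \frac{1}{\left(\left(1 - 8 \cdot 4\right) + 3\right) 47} = \frac{1}{\left(\left(1 - 32\right) + 3\right) 47} = \frac{1}{\left(-31 + 3\right) 47} = \frac{1}{\left(-28\right) 47} = \frac{1}{-1316} = - \frac{1}{1316}$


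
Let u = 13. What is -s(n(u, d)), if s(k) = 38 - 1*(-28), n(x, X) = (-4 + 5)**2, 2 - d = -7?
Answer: -66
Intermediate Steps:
d = 9 (d = 2 - 1*(-7) = 2 + 7 = 9)
n(x, X) = 1 (n(x, X) = 1**2 = 1)
s(k) = 66 (s(k) = 38 + 28 = 66)
-s(n(u, d)) = -1*66 = -66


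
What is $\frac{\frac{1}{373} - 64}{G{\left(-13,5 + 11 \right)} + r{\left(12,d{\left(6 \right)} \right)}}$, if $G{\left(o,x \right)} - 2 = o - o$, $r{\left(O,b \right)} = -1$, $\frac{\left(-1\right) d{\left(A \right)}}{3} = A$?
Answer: $- \frac{23871}{373} \approx -63.997$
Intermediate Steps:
$d{\left(A \right)} = - 3 A$
$G{\left(o,x \right)} = 2$ ($G{\left(o,x \right)} = 2 + \left(o - o\right) = 2 + 0 = 2$)
$\frac{\frac{1}{373} - 64}{G{\left(-13,5 + 11 \right)} + r{\left(12,d{\left(6 \right)} \right)}} = \frac{\frac{1}{373} - 64}{2 - 1} = \frac{\frac{1}{373} - 64}{1} = \left(- \frac{23871}{373}\right) 1 = - \frac{23871}{373}$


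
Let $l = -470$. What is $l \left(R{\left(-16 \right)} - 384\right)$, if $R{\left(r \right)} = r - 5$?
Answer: $190350$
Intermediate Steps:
$R{\left(r \right)} = -5 + r$ ($R{\left(r \right)} = r - 5 = -5 + r$)
$l \left(R{\left(-16 \right)} - 384\right) = - 470 \left(\left(-5 - 16\right) - 384\right) = - 470 \left(-21 - 384\right) = \left(-470\right) \left(-405\right) = 190350$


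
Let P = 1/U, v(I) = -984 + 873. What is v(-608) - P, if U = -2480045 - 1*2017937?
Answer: -499276001/4497982 ≈ -111.00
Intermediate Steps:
v(I) = -111
U = -4497982 (U = -2480045 - 2017937 = -4497982)
P = -1/4497982 (P = 1/(-4497982) = -1/4497982 ≈ -2.2232e-7)
v(-608) - P = -111 - 1*(-1/4497982) = -111 + 1/4497982 = -499276001/4497982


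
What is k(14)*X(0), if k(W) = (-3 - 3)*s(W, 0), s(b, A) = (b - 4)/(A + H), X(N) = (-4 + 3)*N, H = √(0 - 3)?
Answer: 0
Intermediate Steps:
H = I*√3 (H = √(-3) = I*√3 ≈ 1.732*I)
X(N) = -N
s(b, A) = (-4 + b)/(A + I*√3) (s(b, A) = (b - 4)/(A + I*√3) = (-4 + b)/(A + I*√3))
k(W) = 2*I*√3*(-4 + W) (k(W) = (-3 - 3)*((-4 + W)/(0 + I*√3)) = -6*(-4 + W)/(I*√3) = -6*(-I*√3/3)*(-4 + W) = -(-2)*I*√3*(-4 + W) = 2*I*√3*(-4 + W))
k(14)*X(0) = (2*I*√3*(-4 + 14))*(-1*0) = (2*I*√3*10)*0 = (20*I*√3)*0 = 0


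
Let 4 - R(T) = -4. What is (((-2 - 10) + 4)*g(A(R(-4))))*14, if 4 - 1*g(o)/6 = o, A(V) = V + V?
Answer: 8064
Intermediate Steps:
R(T) = 8 (R(T) = 4 - 1*(-4) = 4 + 4 = 8)
A(V) = 2*V
g(o) = 24 - 6*o
(((-2 - 10) + 4)*g(A(R(-4))))*14 = (((-2 - 10) + 4)*(24 - 12*8))*14 = ((-12 + 4)*(24 - 6*16))*14 = -8*(24 - 96)*14 = -8*(-72)*14 = 576*14 = 8064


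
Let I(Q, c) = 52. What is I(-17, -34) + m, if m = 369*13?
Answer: 4849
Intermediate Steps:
m = 4797
I(-17, -34) + m = 52 + 4797 = 4849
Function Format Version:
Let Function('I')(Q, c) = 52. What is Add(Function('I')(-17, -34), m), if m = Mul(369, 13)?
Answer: 4849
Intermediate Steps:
m = 4797
Add(Function('I')(-17, -34), m) = Add(52, 4797) = 4849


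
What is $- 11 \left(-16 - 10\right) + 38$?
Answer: $324$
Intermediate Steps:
$- 11 \left(-16 - 10\right) + 38 = \left(-11\right) \left(-26\right) + 38 = 286 + 38 = 324$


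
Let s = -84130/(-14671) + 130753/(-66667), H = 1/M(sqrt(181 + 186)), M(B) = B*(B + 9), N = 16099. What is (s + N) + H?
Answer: 4504405000358297/279728465302 - 9*sqrt(367)/104962 ≈ 16103.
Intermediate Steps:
M(B) = B*(9 + B)
H = sqrt(367)/(367*(9 + sqrt(367))) (H = 1/(sqrt(181 + 186)*(9 + sqrt(181 + 186))) = 1/(sqrt(367)*(9 + sqrt(367))) = sqrt(367)/(367*(9 + sqrt(367))) ≈ 0.0018539)
s = 3690417447/978071557 (s = -84130*(-1/14671) + 130753*(-1/66667) = 84130/14671 - 130753/66667 = 3690417447/978071557 ≈ 3.7732)
(s + N) + H = (3690417447/978071557 + 16099) + (1/286 - 9*sqrt(367)/104962) = 15749664413590/978071557 + (1/286 - 9*sqrt(367)/104962) = 4504405000358297/279728465302 - 9*sqrt(367)/104962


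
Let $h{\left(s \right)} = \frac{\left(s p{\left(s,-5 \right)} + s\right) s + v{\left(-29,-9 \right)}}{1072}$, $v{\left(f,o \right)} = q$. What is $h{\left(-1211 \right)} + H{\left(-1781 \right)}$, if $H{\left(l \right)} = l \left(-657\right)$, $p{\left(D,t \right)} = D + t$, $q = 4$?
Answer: $- \frac{527457587}{1072} \approx -4.9203 \cdot 10^{5}$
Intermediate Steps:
$v{\left(f,o \right)} = 4$
$H{\left(l \right)} = - 657 l$
$h{\left(s \right)} = \frac{1}{268} + \frac{s \left(s + s \left(-5 + s\right)\right)}{1072}$ ($h{\left(s \right)} = \frac{\left(s \left(s - 5\right) + s\right) s + 4}{1072} = \left(\left(s \left(-5 + s\right) + s\right) s + 4\right) \frac{1}{1072} = \left(\left(s + s \left(-5 + s\right)\right) s + 4\right) \frac{1}{1072} = \left(s \left(s + s \left(-5 + s\right)\right) + 4\right) \frac{1}{1072} = \left(4 + s \left(s + s \left(-5 + s\right)\right)\right) \frac{1}{1072} = \frac{1}{268} + \frac{s \left(s + s \left(-5 + s\right)\right)}{1072}$)
$h{\left(-1211 \right)} + H{\left(-1781 \right)} = \left(\frac{1}{268} - \frac{\left(-1211\right)^{2}}{268} + \frac{\left(-1211\right)^{3}}{1072}\right) - -1170117 = \left(\frac{1}{268} - \frac{1466521}{268} + \frac{1}{1072} \left(-1775956931\right)\right) + 1170117 = \left(\frac{1}{268} - \frac{1466521}{268} - \frac{1775956931}{1072}\right) + 1170117 = - \frac{1781823011}{1072} + 1170117 = - \frac{527457587}{1072}$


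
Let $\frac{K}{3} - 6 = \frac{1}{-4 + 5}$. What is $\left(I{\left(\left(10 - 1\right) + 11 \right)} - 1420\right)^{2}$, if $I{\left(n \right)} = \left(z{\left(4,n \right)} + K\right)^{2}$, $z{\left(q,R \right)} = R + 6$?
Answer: $622521$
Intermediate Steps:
$z{\left(q,R \right)} = 6 + R$
$K = 21$ ($K = 18 + \frac{3}{-4 + 5} = 18 + \frac{3}{1} = 18 + 3 \cdot 1 = 18 + 3 = 21$)
$I{\left(n \right)} = \left(27 + n\right)^{2}$ ($I{\left(n \right)} = \left(\left(6 + n\right) + 21\right)^{2} = \left(27 + n\right)^{2}$)
$\left(I{\left(\left(10 - 1\right) + 11 \right)} - 1420\right)^{2} = \left(\left(27 + \left(\left(10 - 1\right) + 11\right)\right)^{2} - 1420\right)^{2} = \left(\left(27 + \left(9 + 11\right)\right)^{2} - 1420\right)^{2} = \left(\left(27 + 20\right)^{2} - 1420\right)^{2} = \left(47^{2} - 1420\right)^{2} = \left(2209 - 1420\right)^{2} = 789^{2} = 622521$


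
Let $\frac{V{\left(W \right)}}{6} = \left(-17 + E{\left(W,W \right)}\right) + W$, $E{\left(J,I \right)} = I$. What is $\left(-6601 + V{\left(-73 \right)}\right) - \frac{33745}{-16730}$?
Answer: $- \frac{25352585}{3346} \approx -7577.0$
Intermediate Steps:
$V{\left(W \right)} = -102 + 12 W$ ($V{\left(W \right)} = 6 \left(\left(-17 + W\right) + W\right) = 6 \left(-17 + 2 W\right) = -102 + 12 W$)
$\left(-6601 + V{\left(-73 \right)}\right) - \frac{33745}{-16730} = \left(-6601 + \left(-102 + 12 \left(-73\right)\right)\right) - \frac{33745}{-16730} = \left(-6601 - 978\right) - - \frac{6749}{3346} = \left(-6601 - 978\right) + \frac{6749}{3346} = -7579 + \frac{6749}{3346} = - \frac{25352585}{3346}$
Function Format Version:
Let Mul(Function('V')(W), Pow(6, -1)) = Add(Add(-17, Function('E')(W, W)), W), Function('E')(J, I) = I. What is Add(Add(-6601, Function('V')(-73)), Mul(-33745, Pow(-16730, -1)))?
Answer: Rational(-25352585, 3346) ≈ -7577.0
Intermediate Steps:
Function('V')(W) = Add(-102, Mul(12, W)) (Function('V')(W) = Mul(6, Add(Add(-17, W), W)) = Mul(6, Add(-17, Mul(2, W))) = Add(-102, Mul(12, W)))
Add(Add(-6601, Function('V')(-73)), Mul(-33745, Pow(-16730, -1))) = Add(Add(-6601, Add(-102, Mul(12, -73))), Mul(-33745, Pow(-16730, -1))) = Add(Add(-6601, Add(-102, -876)), Mul(-33745, Rational(-1, 16730))) = Add(Add(-6601, -978), Rational(6749, 3346)) = Add(-7579, Rational(6749, 3346)) = Rational(-25352585, 3346)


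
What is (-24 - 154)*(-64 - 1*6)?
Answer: 12460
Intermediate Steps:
(-24 - 154)*(-64 - 1*6) = -178*(-64 - 6) = -178*(-70) = 12460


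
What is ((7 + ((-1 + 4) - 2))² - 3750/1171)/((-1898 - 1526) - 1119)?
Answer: -71194/5319853 ≈ -0.013383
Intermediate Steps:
((7 + ((-1 + 4) - 2))² - 3750/1171)/((-1898 - 1526) - 1119) = ((7 + (3 - 2))² - 3750*1/1171)/(-3424 - 1119) = ((7 + 1)² - 3750/1171)/(-4543) = (8² - 3750/1171)*(-1/4543) = (64 - 3750/1171)*(-1/4543) = (71194/1171)*(-1/4543) = -71194/5319853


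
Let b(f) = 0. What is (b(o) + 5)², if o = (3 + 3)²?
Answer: 25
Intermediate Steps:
o = 36 (o = 6² = 36)
(b(o) + 5)² = (0 + 5)² = 5² = 25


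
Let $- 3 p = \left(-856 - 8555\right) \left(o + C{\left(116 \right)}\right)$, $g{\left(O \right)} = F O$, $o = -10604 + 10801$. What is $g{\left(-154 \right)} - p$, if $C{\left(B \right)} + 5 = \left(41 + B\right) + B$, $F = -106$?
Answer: $-1442381$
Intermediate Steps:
$C{\left(B \right)} = 36 + 2 B$ ($C{\left(B \right)} = -5 + \left(\left(41 + B\right) + B\right) = -5 + \left(41 + 2 B\right) = 36 + 2 B$)
$o = 197$
$g{\left(O \right)} = - 106 O$
$p = 1458705$ ($p = - \frac{\left(-856 - 8555\right) \left(197 + \left(36 + 2 \cdot 116\right)\right)}{3} = - \frac{\left(-9411\right) \left(197 + \left(36 + 232\right)\right)}{3} = - \frac{\left(-9411\right) \left(197 + 268\right)}{3} = - \frac{\left(-9411\right) 465}{3} = \left(- \frac{1}{3}\right) \left(-4376115\right) = 1458705$)
$g{\left(-154 \right)} - p = \left(-106\right) \left(-154\right) - 1458705 = 16324 - 1458705 = -1442381$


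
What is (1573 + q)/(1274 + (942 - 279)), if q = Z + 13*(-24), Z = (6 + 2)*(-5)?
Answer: 1221/1937 ≈ 0.63036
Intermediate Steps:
Z = -40 (Z = 8*(-5) = -40)
q = -352 (q = -40 + 13*(-24) = -40 - 312 = -352)
(1573 + q)/(1274 + (942 - 279)) = (1573 - 352)/(1274 + (942 - 279)) = 1221/(1274 + 663) = 1221/1937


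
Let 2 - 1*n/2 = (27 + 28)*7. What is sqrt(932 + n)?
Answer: sqrt(166) ≈ 12.884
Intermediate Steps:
n = -766 (n = 4 - 2*(27 + 28)*7 = 4 - 110*7 = 4 - 2*385 = 4 - 770 = -766)
sqrt(932 + n) = sqrt(932 - 766) = sqrt(166)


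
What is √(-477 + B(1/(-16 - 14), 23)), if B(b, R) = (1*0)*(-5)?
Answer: 3*I*√53 ≈ 21.84*I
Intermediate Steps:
B(b, R) = 0 (B(b, R) = 0*(-5) = 0)
√(-477 + B(1/(-16 - 14), 23)) = √(-477 + 0) = √(-477) = 3*I*√53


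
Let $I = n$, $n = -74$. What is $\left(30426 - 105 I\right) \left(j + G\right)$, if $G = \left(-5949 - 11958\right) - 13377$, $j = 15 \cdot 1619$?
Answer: $-267333804$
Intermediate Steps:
$I = -74$
$j = 24285$
$G = -31284$ ($G = -17907 - 13377 = -31284$)
$\left(30426 - 105 I\right) \left(j + G\right) = \left(30426 - -7770\right) \left(24285 - 31284\right) = \left(30426 + 7770\right) \left(-6999\right) = 38196 \left(-6999\right) = -267333804$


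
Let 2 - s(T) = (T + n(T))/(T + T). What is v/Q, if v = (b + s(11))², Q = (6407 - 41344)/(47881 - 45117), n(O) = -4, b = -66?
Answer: -1383537475/4227377 ≈ -327.28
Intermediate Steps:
s(T) = 2 - (-4 + T)/(2*T) (s(T) = 2 - (T - 4)/(T + T) = 2 - (-4 + T)/(2*T))
Q = -34937/2764 ≈ -12.640
v = 2002225/484 (v = (-66 + (3/2 + 2/11))² = (-66 + 37/22)² = (-1415/22)² = 2002225/484 ≈ 4136.8)
v/Q = 2002225/(484*(-34937/2764)) = (2002225/484)*(-2764/34937) = -1383537475/4227377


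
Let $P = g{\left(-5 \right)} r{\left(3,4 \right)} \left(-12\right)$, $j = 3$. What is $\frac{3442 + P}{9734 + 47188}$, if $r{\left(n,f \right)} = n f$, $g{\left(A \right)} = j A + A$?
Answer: $\frac{3161}{28461} \approx 0.11106$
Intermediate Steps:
$g{\left(A \right)} = 4 A$ ($g{\left(A \right)} = 3 A + A = 4 A$)
$r{\left(n,f \right)} = f n$
$P = 2880$ ($P = 4 \left(-5\right) 4 \cdot 3 \left(-12\right) = \left(-20\right) 12 \left(-12\right) = \left(-240\right) \left(-12\right) = 2880$)
$\frac{3442 + P}{9734 + 47188} = \frac{3442 + 2880}{9734 + 47188} = \frac{6322}{56922} = 6322 \cdot \frac{1}{56922} = \frac{3161}{28461}$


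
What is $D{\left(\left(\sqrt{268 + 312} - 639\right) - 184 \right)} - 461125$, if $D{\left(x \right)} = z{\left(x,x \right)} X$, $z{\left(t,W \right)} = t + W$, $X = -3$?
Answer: $-456187 - 12 \sqrt{145} \approx -4.5633 \cdot 10^{5}$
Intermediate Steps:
$z{\left(t,W \right)} = W + t$
$D{\left(x \right)} = - 6 x$ ($D{\left(x \right)} = \left(x + x\right) \left(-3\right) = 2 x \left(-3\right) = - 6 x$)
$D{\left(\left(\sqrt{268 + 312} - 639\right) - 184 \right)} - 461125 = - 6 \left(\left(\sqrt{268 + 312} - 639\right) - 184\right) - 461125 = - 6 \left(\left(\sqrt{580} - 639\right) - 184\right) - 461125 = - 6 \left(\left(2 \sqrt{145} - 639\right) - 184\right) - 461125 = - 6 \left(\left(-639 + 2 \sqrt{145}\right) - 184\right) - 461125 = - 6 \left(-823 + 2 \sqrt{145}\right) - 461125 = \left(4938 - 12 \sqrt{145}\right) - 461125 = -456187 - 12 \sqrt{145}$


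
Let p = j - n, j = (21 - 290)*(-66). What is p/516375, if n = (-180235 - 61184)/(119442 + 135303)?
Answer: 1507661383/43847983125 ≈ 0.034384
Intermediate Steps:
n = -80473/84915 (n = -241419/254745 = -241419*1/254745 = -80473/84915 ≈ -0.94769)
j = 17754 (j = -269*(-66) = 17754)
p = 1507661383/84915 (p = 17754 - 1*(-80473/84915) = 17754 + 80473/84915 = 1507661383/84915 ≈ 17755.)
p/516375 = (1507661383/84915)/516375 = (1507661383/84915)*(1/516375) = 1507661383/43847983125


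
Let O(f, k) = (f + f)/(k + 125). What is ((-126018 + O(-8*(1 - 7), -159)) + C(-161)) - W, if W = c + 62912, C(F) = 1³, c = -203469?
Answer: 247132/17 ≈ 14537.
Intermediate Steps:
O(f, k) = 2*f/(125 + k) (O(f, k) = (2*f)/(125 + k) = 2*f/(125 + k))
C(F) = 1
W = -140557 (W = -203469 + 62912 = -140557)
((-126018 + O(-8*(1 - 7), -159)) + C(-161)) - W = ((-126018 + 2*(-8*(1 - 7))/(125 - 159)) + 1) - 1*(-140557) = ((-126018 + 2*(-8*(-6))/(-34)) + 1) + 140557 = ((-126018 + 2*48*(-1/34)) + 1) + 140557 = ((-126018 - 48/17) + 1) + 140557 = (-2142354/17 + 1) + 140557 = -2142337/17 + 140557 = 247132/17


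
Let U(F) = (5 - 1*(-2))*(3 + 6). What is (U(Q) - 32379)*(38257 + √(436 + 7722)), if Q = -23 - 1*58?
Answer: -1236313212 - 32316*√8158 ≈ -1.2392e+9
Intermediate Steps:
Q = -81 (Q = -23 - 58 = -81)
U(F) = 63 (U(F) = (5 + 2)*9 = 7*9 = 63)
(U(Q) - 32379)*(38257 + √(436 + 7722)) = (63 - 32379)*(38257 + √(436 + 7722)) = -32316*(38257 + √8158) = -1236313212 - 32316*√8158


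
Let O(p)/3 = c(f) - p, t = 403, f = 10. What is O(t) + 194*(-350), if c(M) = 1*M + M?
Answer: -69049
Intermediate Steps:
c(M) = 2*M (c(M) = M + M = 2*M)
O(p) = 60 - 3*p (O(p) = 3*(2*10 - p) = 3*(20 - p) = 60 - 3*p)
O(t) + 194*(-350) = (60 - 3*403) + 194*(-350) = (60 - 1209) - 67900 = -1149 - 67900 = -69049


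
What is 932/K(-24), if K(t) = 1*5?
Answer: 932/5 ≈ 186.40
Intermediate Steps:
K(t) = 5
932/K(-24) = 932/5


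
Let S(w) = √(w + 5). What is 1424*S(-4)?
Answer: 1424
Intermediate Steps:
S(w) = √(5 + w)
1424*S(-4) = 1424*√(5 - 4) = 1424*√1 = 1424*1 = 1424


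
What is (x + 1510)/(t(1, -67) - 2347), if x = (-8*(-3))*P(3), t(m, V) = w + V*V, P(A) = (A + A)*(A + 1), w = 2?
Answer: 1043/1072 ≈ 0.97295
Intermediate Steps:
P(A) = 2*A*(1 + A) (P(A) = (2*A)*(1 + A) = 2*A*(1 + A))
t(m, V) = 2 + V² (t(m, V) = 2 + V*V = 2 + V²)
x = 576 (x = (-8*(-3))*(2*3*(1 + 3)) = 24*(2*3*4) = 24*24 = 576)
(x + 1510)/(t(1, -67) - 2347) = (576 + 1510)/((2 + (-67)²) - 2347) = 2086/((2 + 4489) - 2347) = 2086/(4491 - 2347) = 2086/2144 = 2086*(1/2144) = 1043/1072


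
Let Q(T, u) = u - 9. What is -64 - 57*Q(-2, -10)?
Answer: 1019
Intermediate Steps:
Q(T, u) = -9 + u
-64 - 57*Q(-2, -10) = -64 - 57*(-9 - 10) = -64 - 57*(-19) = -64 + 1083 = 1019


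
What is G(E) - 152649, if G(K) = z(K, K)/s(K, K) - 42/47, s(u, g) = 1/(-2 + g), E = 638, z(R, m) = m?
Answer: 11896551/47 ≈ 2.5312e+5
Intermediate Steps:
G(K) = -42/47 + K*(-2 + K) (G(K) = K/(1/(-2 + K)) - 42/47 = K*(-2 + K) - 42*1/47 = K*(-2 + K) - 42/47 = -42/47 + K*(-2 + K))
G(E) - 152649 = (-42/47 + 638*(-2 + 638)) - 152649 = (-42/47 + 638*636) - 152649 = (-42/47 + 405768) - 152649 = 19071054/47 - 152649 = 11896551/47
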